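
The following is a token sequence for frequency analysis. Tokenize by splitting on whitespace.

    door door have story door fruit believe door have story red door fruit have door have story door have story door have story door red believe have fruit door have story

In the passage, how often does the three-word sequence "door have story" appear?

6

Scanning the 29 overlapping trigram windows for "door have story":
  position 2–4: door have story
  position 8–10: door have story
  position 15–17: door have story
  position 18–20: door have story
  position 21–23: door have story
  position 29–31: door have story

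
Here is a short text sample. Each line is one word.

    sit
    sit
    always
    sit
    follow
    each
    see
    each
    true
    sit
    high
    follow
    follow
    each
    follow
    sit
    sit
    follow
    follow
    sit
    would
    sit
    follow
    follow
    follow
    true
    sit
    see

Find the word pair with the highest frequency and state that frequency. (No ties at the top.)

"follow follow", 4 times

Bigram frequencies (highest first):
  follow follow: 4
  sit follow: 3
  sit sit: 2
  follow each: 2
  true sit: 2
  follow sit: 2
  … (12 more, each ≤ 1)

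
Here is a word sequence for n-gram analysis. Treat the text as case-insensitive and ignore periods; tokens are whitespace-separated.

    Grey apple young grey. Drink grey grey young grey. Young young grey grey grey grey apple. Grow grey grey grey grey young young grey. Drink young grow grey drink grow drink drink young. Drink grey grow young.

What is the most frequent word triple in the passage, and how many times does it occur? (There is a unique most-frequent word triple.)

"grey grey grey", 4 times

Trigram frequencies (highest first):
  grey grey grey: 4
  young grey drink: 2
  grey grey young: 2
  grey young young: 2
  young young grey: 2
  grey apple young: 1
  … (22 more, each ≤ 1)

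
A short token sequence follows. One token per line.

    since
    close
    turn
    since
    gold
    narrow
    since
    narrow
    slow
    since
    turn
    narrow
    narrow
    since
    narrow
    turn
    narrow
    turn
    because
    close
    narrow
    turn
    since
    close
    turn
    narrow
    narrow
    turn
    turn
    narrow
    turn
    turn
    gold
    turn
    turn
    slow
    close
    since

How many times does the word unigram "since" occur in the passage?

Scanning the 38 tokens for "since":
  position 1: since
  position 4: since
  position 7: since
  position 10: since
  position 14: since
  position 23: since
  position 38: since

7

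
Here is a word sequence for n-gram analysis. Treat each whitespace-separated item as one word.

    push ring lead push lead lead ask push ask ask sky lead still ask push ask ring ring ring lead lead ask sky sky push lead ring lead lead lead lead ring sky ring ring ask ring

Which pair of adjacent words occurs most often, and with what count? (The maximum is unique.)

"lead lead", 5 times

Bigram frequencies (highest first):
  lead lead: 5
  ring lead: 3
  ring ring: 3
  push lead: 2
  lead ask: 2
  ask push: 2
  … (15 more, each ≤ 2)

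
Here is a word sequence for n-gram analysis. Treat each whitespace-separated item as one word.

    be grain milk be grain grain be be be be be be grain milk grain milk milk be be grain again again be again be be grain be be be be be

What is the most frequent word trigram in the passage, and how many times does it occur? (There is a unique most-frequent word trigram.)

Trigram frequencies (highest first):
  be be be: 7
  be be grain: 3
  be grain milk: 2
  grain be be: 2
  grain milk be: 1
  milk be grain: 1
  … (14 more, each ≤ 1)

"be be be", 7 times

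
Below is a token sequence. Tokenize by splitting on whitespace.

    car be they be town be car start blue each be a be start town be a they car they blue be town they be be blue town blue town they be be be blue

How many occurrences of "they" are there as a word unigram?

Scanning the 35 tokens for "they":
  position 3: they
  position 18: they
  position 20: they
  position 24: they
  position 31: they

5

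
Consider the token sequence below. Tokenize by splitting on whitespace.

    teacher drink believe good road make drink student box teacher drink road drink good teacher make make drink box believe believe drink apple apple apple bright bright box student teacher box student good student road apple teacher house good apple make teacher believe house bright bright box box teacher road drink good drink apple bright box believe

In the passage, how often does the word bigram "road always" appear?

0

Scanning the 56 overlapping bigram windows for "road always":
  (none found)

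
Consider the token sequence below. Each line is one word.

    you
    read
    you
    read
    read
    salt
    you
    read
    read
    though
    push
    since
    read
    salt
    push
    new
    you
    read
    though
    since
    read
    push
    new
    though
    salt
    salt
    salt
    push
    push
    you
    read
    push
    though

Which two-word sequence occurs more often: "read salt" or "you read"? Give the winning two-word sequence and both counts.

"you read" (5 vs 2)

"read salt": 2 occurrences
"you read": 5 occurrences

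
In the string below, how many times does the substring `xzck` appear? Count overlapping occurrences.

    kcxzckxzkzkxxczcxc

Sliding a length-4 window over the 18 characters (15 positions):
  position 3–6: xzck

1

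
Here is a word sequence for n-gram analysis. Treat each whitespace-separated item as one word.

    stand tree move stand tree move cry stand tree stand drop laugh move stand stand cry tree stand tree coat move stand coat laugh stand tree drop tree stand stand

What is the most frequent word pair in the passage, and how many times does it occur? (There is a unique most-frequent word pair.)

Bigram frequencies (highest first):
  stand tree: 5
  move stand: 3
  tree stand: 3
  tree move: 2
  stand stand: 2
  move cry: 1
  … (13 more, each ≤ 1)

"stand tree", 5 times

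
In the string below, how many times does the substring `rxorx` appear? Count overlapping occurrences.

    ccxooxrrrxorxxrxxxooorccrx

Sliding a length-5 window over the 26 characters (22 positions):
  position 9–13: rxorx

1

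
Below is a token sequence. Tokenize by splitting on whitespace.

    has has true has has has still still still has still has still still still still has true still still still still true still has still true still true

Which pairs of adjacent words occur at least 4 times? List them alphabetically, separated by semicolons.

Bigram counts meeting the condition (at least 4 times):
  has still: 4
  still has: 4
  still still: 8

has still; still has; still still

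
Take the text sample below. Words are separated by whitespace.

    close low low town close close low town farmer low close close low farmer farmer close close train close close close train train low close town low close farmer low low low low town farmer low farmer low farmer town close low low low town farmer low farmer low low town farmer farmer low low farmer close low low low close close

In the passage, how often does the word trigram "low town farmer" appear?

4

Scanning the 60 overlapping trigram windows for "low town farmer":
  position 7–9: low town farmer
  position 33–35: low town farmer
  position 44–46: low town farmer
  position 50–52: low town farmer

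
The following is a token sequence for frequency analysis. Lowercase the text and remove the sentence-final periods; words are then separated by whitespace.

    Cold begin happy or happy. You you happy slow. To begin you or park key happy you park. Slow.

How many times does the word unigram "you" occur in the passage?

4

Scanning the 19 tokens for "you":
  position 6: you
  position 7: you
  position 12: you
  position 17: you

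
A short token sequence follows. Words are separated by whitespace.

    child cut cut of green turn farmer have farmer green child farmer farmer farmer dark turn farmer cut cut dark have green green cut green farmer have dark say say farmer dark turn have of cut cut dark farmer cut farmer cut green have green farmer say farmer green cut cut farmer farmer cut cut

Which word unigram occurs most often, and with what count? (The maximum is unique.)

Unigram frequencies (highest first):
  farmer: 14
  cut: 13
  green: 8
  have: 5
  dark: 5
  turn: 3
  … (3 more, each ≤ 3)

"farmer", 14 times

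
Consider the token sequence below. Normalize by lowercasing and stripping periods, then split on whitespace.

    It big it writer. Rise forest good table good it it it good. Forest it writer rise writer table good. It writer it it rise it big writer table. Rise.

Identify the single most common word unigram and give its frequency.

"it", 10 times

Unigram frequencies (highest first):
  it: 10
  writer: 5
  rise: 4
  good: 4
  table: 3
  big: 2
  … (1 more, each ≤ 2)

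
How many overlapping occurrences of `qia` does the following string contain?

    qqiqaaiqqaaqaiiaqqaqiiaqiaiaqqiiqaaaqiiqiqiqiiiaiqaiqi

Sliding a length-3 window over the 54 characters (52 positions):
  position 24–26: qia

1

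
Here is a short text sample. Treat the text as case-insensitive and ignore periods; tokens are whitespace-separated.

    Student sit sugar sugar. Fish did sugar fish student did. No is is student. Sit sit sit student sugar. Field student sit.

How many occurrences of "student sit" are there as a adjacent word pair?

Scanning the 21 overlapping bigram windows for "student sit":
  position 1–2: student sit
  position 14–15: student sit
  position 21–22: student sit

3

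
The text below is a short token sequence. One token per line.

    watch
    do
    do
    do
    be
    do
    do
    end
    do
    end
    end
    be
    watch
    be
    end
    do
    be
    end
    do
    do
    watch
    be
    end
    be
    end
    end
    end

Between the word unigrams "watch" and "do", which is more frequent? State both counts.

"watch": 3 occurrences
"do": 9 occurrences

"do" (9 vs 3)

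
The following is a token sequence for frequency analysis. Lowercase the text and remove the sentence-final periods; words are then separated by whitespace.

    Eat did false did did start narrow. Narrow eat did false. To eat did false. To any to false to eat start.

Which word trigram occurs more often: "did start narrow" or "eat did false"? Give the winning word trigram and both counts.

"did start narrow": 1 occurrence
"eat did false": 3 occurrences

"eat did false" (3 vs 1)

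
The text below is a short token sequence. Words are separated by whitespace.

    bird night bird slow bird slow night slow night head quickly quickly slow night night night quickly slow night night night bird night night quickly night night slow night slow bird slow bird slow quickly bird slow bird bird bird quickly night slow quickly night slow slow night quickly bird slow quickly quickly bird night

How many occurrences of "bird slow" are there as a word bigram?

Scanning the 54 overlapping bigram windows for "bird slow":
  position 3–4: bird slow
  position 5–6: bird slow
  position 31–32: bird slow
  position 33–34: bird slow
  position 36–37: bird slow
  position 50–51: bird slow

6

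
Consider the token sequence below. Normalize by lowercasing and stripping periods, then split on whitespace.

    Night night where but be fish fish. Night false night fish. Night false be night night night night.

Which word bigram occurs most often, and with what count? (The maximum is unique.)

"night night", 4 times

Bigram frequencies (highest first):
  night night: 4
  fish night: 2
  night false: 2
  night where: 1
  where but: 1
  but be: 1
  … (6 more, each ≤ 1)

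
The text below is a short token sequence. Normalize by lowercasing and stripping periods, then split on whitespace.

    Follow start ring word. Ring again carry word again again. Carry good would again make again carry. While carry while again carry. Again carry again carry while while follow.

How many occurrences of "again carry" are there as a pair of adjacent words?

Scanning the 28 overlapping bigram windows for "again carry":
  position 6–7: again carry
  position 10–11: again carry
  position 16–17: again carry
  position 21–22: again carry
  position 23–24: again carry
  position 25–26: again carry

6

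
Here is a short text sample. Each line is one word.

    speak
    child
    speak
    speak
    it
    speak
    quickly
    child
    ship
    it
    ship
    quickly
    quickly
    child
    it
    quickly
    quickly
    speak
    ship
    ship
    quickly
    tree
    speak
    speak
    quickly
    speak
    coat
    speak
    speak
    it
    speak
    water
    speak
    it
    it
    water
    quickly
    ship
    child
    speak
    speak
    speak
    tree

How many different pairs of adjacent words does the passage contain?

43 tokens → 42 bigram windows in total.
Repeated bigrams (each contributes count−1 duplicates):
  speak speak: 5
  speak it: 3
  child speak: 2
  it speak: 2
  quickly child: 2
  quickly quickly: 2
  quickly speak: 2
  ship quickly: 2
  … (1 more repeated)
13 duplicate windows → 42 − 13 = 29 distinct.

29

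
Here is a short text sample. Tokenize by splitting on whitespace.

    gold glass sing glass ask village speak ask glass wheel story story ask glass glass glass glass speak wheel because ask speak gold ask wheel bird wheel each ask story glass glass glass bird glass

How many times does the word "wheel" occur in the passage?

4

Scanning the 35 tokens for "wheel":
  position 10: wheel
  position 19: wheel
  position 25: wheel
  position 27: wheel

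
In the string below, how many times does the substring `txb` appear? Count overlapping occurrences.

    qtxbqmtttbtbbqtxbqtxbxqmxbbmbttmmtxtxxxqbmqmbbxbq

3

Sliding a length-3 window over the 49 characters (47 positions):
  position 2–4: txb
  position 15–17: txb
  position 19–21: txb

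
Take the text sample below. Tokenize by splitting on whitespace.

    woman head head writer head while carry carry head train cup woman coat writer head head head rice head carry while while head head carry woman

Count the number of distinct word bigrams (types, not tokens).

26 tokens → 25 bigram windows in total.
Repeated bigrams (each contributes count−1 duplicates):
  head head: 4
  head carry: 2
  writer head: 2
5 duplicate windows → 25 − 5 = 20 distinct.

20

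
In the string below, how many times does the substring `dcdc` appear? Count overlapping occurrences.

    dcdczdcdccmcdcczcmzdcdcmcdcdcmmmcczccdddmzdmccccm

Sliding a length-4 window over the 49 characters (46 positions):
  position 1–4: dcdc
  position 6–9: dcdc
  position 20–23: dcdc
  position 26–29: dcdc

4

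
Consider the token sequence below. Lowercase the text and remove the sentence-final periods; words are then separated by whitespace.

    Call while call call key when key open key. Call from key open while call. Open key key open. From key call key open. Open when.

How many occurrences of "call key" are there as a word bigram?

2

Scanning the 25 overlapping bigram windows for "call key":
  position 4–5: call key
  position 22–23: call key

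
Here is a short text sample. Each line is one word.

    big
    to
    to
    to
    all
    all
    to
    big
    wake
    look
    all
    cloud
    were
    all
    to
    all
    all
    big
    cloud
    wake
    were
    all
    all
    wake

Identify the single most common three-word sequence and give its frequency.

Trigram frequencies (highest first):
  to all all: 2
  big to to: 1
  to to to: 1
  to to all: 1
  all all to: 1
  all to big: 1
  … (15 more, each ≤ 1)

"to all all", 2 times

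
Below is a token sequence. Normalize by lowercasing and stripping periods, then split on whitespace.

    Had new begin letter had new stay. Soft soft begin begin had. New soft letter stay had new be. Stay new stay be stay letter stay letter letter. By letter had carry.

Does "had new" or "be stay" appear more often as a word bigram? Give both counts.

"had new": 4 occurrences
"be stay": 2 occurrences

"had new" (4 vs 2)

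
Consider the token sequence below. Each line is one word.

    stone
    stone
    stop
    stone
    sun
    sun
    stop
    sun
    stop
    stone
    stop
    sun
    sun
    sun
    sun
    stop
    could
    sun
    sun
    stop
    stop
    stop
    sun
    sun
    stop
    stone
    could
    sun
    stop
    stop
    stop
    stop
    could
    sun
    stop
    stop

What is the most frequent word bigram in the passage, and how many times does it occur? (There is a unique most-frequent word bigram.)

"sun stop", 7 times

Bigram frequencies (highest first):
  sun stop: 7
  sun sun: 6
  stop stop: 6
  stop stone: 3
  stop sun: 3
  could sun: 3
  … (5 more, each ≤ 2)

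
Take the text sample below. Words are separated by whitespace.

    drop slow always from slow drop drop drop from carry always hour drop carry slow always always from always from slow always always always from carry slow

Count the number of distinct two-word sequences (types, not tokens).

27 tokens → 26 bigram windows in total.
Repeated bigrams (each contributes count−1 duplicates):
  always from: 4
  always always: 3
  slow always: 3
  carry slow: 2
  drop drop: 2
  from carry: 2
  from slow: 2
11 duplicate windows → 26 − 11 = 15 distinct.

15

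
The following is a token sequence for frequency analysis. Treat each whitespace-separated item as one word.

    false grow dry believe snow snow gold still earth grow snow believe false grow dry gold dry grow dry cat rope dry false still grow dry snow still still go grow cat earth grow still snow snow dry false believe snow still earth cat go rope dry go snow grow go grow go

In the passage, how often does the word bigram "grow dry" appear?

4

Scanning the 52 overlapping bigram windows for "grow dry":
  position 2–3: grow dry
  position 14–15: grow dry
  position 18–19: grow dry
  position 25–26: grow dry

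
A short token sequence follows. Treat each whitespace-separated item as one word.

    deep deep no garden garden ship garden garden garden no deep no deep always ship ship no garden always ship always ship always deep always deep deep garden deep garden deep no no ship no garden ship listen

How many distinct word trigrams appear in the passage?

38 tokens → 36 trigram windows in total.
Repeated trigrams (each contributes count−1 duplicates):
  always ship always: 2
  deep garden deep: 2
  ship no garden: 2
3 duplicate windows → 36 − 3 = 33 distinct.

33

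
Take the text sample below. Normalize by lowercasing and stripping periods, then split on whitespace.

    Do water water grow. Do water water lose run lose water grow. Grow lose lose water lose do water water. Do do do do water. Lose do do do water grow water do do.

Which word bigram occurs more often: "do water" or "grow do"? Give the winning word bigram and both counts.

"do water" (5 vs 1)

"do water": 5 occurrences
"grow do": 1 occurrence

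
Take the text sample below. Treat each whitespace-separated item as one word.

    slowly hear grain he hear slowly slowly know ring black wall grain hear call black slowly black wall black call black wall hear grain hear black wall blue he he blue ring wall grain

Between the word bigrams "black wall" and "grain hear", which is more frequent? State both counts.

"black wall": 4 occurrences
"grain hear": 2 occurrences

"black wall" (4 vs 2)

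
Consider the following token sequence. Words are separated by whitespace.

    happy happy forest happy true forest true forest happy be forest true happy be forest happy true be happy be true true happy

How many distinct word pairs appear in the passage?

23 tokens → 22 bigram windows in total.
Repeated bigrams (each contributes count−1 duplicates):
  forest happy: 3
  happy be: 3
  be forest: 2
  forest true: 2
  happy true: 2
  true forest: 2
  true happy: 2
9 duplicate windows → 22 − 9 = 13 distinct.

13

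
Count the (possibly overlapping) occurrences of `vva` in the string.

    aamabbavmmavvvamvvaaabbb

2

Sliding a length-3 window over the 24 characters (22 positions):
  position 13–15: vva
  position 17–19: vva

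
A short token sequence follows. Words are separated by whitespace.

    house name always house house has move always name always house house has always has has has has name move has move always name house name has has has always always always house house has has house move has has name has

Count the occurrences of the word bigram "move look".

Scanning the 41 overlapping bigram windows for "move look":
  (none found)

0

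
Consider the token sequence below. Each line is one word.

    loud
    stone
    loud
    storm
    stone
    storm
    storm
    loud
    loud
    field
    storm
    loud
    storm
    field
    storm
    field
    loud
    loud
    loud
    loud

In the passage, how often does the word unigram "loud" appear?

9

Scanning the 20 tokens for "loud":
  position 1: loud
  position 3: loud
  position 8: loud
  position 9: loud
  position 12: loud
  position 17: loud
  position 18: loud
  position 19: loud
  position 20: loud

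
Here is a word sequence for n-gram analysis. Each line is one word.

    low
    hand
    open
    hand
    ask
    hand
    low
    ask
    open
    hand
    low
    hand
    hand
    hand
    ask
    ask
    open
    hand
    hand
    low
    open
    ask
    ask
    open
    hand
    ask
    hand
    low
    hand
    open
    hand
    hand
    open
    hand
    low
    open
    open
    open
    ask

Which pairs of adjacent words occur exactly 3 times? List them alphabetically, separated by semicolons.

Bigram counts meeting the condition (exactly 3 times):
  ask open: 3
  hand ask: 3
  hand open: 3
  low hand: 3

ask open; hand ask; hand open; low hand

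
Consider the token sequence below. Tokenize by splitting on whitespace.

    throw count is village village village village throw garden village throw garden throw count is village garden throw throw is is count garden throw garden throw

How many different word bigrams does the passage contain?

14

26 tokens → 25 bigram windows in total.
Repeated bigrams (each contributes count−1 duplicates):
  garden throw: 4
  throw garden: 3
  village village: 3
  count is: 2
  is village: 2
  throw count: 2
  village throw: 2
11 duplicate windows → 25 − 11 = 14 distinct.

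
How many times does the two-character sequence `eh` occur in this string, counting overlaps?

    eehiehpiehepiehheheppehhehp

7

Sliding a length-2 window over the 27 characters (26 positions):
  position 2–3: eh
  position 5–6: eh
  position 9–10: eh
  position 14–15: eh
  position 17–18: eh
  position 22–23: eh
  position 25–26: eh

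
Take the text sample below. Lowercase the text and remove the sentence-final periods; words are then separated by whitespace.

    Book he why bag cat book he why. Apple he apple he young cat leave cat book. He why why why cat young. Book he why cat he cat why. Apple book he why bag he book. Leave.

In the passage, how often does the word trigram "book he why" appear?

5

Scanning the 36 overlapping trigram windows for "book he why":
  position 1–3: book he why
  position 6–8: book he why
  position 17–19: book he why
  position 24–26: book he why
  position 32–34: book he why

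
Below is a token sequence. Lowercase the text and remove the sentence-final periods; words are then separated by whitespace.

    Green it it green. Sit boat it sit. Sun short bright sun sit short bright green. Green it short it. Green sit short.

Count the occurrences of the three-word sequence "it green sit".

Scanning the 21 overlapping trigram windows for "it green sit":
  position 3–5: it green sit
  position 20–22: it green sit

2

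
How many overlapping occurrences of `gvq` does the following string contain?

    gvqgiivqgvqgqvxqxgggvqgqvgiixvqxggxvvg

3

Sliding a length-3 window over the 38 characters (36 positions):
  position 1–3: gvq
  position 9–11: gvq
  position 20–22: gvq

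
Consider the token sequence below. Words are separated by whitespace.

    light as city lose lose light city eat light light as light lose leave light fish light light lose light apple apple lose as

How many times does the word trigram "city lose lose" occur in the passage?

1

Scanning the 22 overlapping trigram windows for "city lose lose":
  position 3–5: city lose lose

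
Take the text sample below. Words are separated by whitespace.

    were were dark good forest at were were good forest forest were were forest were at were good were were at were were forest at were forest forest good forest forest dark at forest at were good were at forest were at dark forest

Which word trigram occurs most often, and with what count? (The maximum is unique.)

Trigram frequencies (highest first):
  forest at were: 3
  at were were: 2
  good forest forest: 2
  were were forest: 2
  forest were at: 2
  were at were: 2
  … (27 more, each ≤ 2)

"forest at were", 3 times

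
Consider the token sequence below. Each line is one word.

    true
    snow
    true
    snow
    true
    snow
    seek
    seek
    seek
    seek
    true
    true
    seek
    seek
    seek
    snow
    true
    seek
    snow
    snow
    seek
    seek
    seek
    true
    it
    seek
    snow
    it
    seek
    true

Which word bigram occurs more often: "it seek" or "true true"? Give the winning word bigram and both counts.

"it seek": 2 occurrences
"true true": 1 occurrence

"it seek" (2 vs 1)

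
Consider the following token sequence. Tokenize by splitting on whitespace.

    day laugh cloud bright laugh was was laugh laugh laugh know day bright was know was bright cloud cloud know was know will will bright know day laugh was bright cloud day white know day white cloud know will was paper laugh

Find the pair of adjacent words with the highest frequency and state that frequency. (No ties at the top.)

"know day", 3 times

Bigram frequencies (highest first):
  know day: 3
  day laugh: 2
  laugh was: 2
  laugh laugh: 2
  was know: 2
  know was: 2
  … (23 more, each ≤ 2)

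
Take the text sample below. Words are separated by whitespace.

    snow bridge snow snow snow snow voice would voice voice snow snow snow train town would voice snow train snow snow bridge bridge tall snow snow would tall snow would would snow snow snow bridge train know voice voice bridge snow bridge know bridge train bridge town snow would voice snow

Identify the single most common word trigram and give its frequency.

Trigram frequencies (highest first):
  snow snow snow: 4
  would voice snow: 2
  snow snow bridge: 2
  snow bridge snow: 1
  bridge snow snow: 1
  snow snow voice: 1
  … (38 more, each ≤ 1)

"snow snow snow", 4 times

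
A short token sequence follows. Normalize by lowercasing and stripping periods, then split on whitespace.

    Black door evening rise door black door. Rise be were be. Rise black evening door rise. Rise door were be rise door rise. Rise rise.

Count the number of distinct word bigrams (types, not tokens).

15

25 tokens → 24 bigram windows in total.
Repeated bigrams (each contributes count−1 duplicates):
  door rise: 3
  rise door: 3
  rise rise: 3
  be rise: 2
  black door: 2
  were be: 2
9 duplicate windows → 24 − 9 = 15 distinct.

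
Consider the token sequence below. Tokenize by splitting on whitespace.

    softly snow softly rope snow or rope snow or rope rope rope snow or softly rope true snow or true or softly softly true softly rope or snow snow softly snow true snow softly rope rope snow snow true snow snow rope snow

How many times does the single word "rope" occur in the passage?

Scanning the 43 tokens for "rope":
  position 4: rope
  position 7: rope
  position 10: rope
  position 11: rope
  position 12: rope
  position 16: rope
  position 26: rope
  position 35: rope
  position 36: rope
  position 42: rope

10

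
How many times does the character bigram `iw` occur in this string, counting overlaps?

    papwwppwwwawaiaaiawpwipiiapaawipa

0

Sliding a length-2 window over the 33 characters (32 positions):
  (no match at any position)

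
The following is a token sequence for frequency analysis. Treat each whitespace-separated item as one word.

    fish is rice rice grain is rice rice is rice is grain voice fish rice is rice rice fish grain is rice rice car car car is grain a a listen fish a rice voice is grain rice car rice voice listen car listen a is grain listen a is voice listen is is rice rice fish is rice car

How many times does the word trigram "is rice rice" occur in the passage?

5

Scanning the 58 overlapping trigram windows for "is rice rice":
  position 2–4: is rice rice
  position 6–8: is rice rice
  position 16–18: is rice rice
  position 21–23: is rice rice
  position 54–56: is rice rice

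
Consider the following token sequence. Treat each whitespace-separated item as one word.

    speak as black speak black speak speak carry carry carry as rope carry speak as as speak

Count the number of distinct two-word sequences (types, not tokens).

13

17 tokens → 16 bigram windows in total.
Repeated bigrams (each contributes count−1 duplicates):
  black speak: 2
  carry carry: 2
  speak as: 2
3 duplicate windows → 16 − 3 = 13 distinct.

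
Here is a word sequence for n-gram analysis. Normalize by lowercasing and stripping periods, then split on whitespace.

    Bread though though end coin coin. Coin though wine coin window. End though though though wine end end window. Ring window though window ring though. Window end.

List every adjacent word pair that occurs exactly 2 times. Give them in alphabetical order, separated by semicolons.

coin coin; though window; though wine; window end; window ring

Bigram counts meeting the condition (exactly 2 times):
  coin coin: 2
  though window: 2
  though wine: 2
  window end: 2
  window ring: 2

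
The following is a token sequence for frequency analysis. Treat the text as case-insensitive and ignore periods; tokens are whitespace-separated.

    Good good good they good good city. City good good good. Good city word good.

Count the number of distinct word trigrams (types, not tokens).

15 tokens → 13 trigram windows in total.
Repeated trigrams (each contributes count−1 duplicates):
  good good good: 3
  good good city: 2
3 duplicate windows → 13 − 3 = 10 distinct.

10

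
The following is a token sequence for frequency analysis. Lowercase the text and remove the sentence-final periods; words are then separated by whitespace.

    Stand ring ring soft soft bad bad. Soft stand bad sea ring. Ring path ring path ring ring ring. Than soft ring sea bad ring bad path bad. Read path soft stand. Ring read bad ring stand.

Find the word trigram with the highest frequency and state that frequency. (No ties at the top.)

Trigram frequencies (highest first):
  ring path ring: 2
  stand ring ring: 1
  ring ring soft: 1
  ring soft soft: 1
  soft soft bad: 1
  soft bad bad: 1
  … (28 more, each ≤ 1)

"ring path ring", 2 times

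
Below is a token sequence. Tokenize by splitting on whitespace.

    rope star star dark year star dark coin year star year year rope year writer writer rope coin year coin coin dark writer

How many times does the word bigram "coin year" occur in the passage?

2

Scanning the 22 overlapping bigram windows for "coin year":
  position 8–9: coin year
  position 18–19: coin year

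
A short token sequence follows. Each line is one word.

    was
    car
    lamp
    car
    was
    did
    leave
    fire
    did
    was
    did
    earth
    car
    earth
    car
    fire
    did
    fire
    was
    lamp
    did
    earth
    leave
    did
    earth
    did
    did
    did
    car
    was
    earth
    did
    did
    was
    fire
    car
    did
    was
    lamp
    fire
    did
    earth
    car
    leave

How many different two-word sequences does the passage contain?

44 tokens → 43 bigram windows in total.
Repeated bigrams (each contributes count−1 duplicates):
  did earth: 4
  did did: 3
  did was: 3
  earth car: 3
  fire did: 3
  car was: 2
  earth did: 2
  was did: 2
  … (1 more repeated)
15 duplicate windows → 43 − 15 = 28 distinct.

28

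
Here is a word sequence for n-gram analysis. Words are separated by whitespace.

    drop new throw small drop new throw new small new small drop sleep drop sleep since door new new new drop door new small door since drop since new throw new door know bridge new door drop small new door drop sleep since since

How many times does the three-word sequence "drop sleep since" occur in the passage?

Scanning the 42 overlapping trigram windows for "drop sleep since":
  position 14–16: drop sleep since
  position 41–43: drop sleep since

2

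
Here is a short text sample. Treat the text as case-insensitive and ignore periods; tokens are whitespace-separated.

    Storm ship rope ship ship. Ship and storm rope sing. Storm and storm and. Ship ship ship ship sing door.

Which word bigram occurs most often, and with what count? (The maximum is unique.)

"ship ship", 5 times

Bigram frequencies (highest first):
  ship ship: 5
  and storm: 2
  storm and: 2
  storm ship: 1
  ship rope: 1
  rope ship: 1
  … (7 more, each ≤ 1)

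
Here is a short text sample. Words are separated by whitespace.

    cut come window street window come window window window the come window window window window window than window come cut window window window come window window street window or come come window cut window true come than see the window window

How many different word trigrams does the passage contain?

41 tokens → 39 trigram windows in total.
Repeated trigrams (each contributes count−1 duplicates):
  window window window: 5
  come window window: 3
  window come window: 2
  window street window: 2
8 duplicate windows → 39 − 8 = 31 distinct.

31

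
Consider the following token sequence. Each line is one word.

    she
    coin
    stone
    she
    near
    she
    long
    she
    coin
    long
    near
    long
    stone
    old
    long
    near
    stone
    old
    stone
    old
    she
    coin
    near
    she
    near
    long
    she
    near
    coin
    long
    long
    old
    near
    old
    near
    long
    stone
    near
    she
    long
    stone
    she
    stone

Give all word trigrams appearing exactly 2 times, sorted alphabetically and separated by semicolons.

Trigram counts meeting the condition (exactly 2 times):
  near long stone: 2
  near she long: 2

near long stone; near she long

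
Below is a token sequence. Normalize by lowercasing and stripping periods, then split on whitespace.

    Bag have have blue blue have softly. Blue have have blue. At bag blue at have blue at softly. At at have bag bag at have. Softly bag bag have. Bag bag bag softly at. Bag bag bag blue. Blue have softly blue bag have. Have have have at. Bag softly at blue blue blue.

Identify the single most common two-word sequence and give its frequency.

Bigram frequencies (highest first):
  bag bag: 6
  have have: 5
  blue blue: 4
  bag have: 3
  have blue: 3
  blue have: 3
  … (16 more, each ≤ 3)

"bag bag", 6 times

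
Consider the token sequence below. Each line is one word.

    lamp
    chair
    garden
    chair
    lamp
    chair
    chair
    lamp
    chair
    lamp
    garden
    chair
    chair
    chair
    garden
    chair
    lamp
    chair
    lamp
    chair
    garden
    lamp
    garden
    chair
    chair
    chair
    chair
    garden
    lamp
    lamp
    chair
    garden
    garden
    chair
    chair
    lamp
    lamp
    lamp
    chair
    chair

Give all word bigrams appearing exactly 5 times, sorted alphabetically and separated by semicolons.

chair garden; garden chair

Bigram counts meeting the condition (exactly 5 times):
  chair garden: 5
  garden chair: 5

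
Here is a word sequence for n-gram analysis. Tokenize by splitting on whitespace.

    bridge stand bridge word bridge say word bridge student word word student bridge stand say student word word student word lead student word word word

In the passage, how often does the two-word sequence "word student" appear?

2

Scanning the 24 overlapping bigram windows for "word student":
  position 11–12: word student
  position 18–19: word student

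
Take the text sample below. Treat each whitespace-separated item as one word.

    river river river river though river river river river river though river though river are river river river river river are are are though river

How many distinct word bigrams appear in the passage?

7

25 tokens → 24 bigram windows in total.
Repeated bigrams (each contributes count−1 duplicates):
  river river: 11
  though river: 4
  river though: 3
  are are: 2
  river are: 2
17 duplicate windows → 24 − 17 = 7 distinct.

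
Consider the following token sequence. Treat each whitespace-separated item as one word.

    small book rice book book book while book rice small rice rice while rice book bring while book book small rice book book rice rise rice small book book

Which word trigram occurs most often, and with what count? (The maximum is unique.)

Trigram frequencies (highest first):
  rice book book: 2
  small book rice: 1
  book rice book: 1
  book book book: 1
  book book while: 1
  book while book: 1
  … (20 more, each ≤ 1)

"rice book book", 2 times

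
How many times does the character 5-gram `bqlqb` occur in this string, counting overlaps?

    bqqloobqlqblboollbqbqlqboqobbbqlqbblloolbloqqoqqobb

Sliding a length-5 window over the 51 characters (47 positions):
  position 7–11: bqlqb
  position 20–24: bqlqb
  position 30–34: bqlqb

3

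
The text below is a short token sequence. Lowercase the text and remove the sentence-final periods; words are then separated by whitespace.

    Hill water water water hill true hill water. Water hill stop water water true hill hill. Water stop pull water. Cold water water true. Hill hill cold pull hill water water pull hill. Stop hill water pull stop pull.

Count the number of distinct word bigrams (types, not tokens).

39 tokens → 38 bigram windows in total.
Repeated bigrams (each contributes count−1 duplicates):
  water water: 6
  hill water: 5
  true hill: 3
  hill hill: 2
  hill stop: 2
  pull hill: 2
  stop pull: 2
  water hill: 2
  … (2 more repeated)
18 duplicate windows → 38 − 18 = 20 distinct.

20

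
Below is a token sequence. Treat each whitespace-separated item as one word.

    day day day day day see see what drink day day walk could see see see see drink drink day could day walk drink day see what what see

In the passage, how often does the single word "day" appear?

10

Scanning the 29 tokens for "day":
  position 1: day
  position 2: day
  position 3: day
  position 4: day
  position 5: day
  position 10: day
  position 11: day
  position 20: day
  position 22: day
  position 25: day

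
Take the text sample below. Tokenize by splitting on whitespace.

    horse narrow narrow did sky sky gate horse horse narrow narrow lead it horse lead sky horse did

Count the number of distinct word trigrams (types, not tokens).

18 tokens → 16 trigram windows in total.
Repeated trigrams (each contributes count−1 duplicates):
  horse narrow narrow: 2
1 duplicate windows → 16 − 1 = 15 distinct.

15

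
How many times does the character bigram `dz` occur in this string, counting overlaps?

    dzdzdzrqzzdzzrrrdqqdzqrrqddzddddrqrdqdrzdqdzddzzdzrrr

9

Sliding a length-2 window over the 53 characters (52 positions):
  position 1–2: dz
  position 3–4: dz
  position 5–6: dz
  position 11–12: dz
  position 20–21: dz
  position 27–28: dz
  position 43–44: dz
  position 46–47: dz
  position 49–50: dz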